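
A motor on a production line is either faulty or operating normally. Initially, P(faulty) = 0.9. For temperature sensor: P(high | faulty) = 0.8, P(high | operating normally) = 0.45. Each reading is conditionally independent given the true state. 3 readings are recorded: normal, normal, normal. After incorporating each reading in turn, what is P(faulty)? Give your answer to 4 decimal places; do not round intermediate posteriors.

After 'normal': P(faulty) = 0.2·0.9000 / (0.2·0.9000 + 0.55·0.1000) ≈ 0.7660
After 'normal': P(faulty) = 0.2·0.7660 / (0.2·0.7660 + 0.55·0.2340) ≈ 0.5434
After 'normal': P(faulty) = 0.2·0.5434 / (0.2·0.5434 + 0.55·0.4566) ≈ 0.3020

0.3020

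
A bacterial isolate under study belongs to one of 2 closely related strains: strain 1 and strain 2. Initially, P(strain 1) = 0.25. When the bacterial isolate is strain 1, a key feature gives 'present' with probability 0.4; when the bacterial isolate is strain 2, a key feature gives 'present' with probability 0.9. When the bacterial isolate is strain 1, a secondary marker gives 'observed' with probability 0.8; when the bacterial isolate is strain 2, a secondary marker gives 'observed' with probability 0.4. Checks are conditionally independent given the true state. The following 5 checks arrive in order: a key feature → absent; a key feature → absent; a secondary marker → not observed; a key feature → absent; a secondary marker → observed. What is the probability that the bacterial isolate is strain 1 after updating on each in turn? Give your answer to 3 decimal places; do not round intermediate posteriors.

After a key feature='absent': P(strain 1) = 0.6·0.2500 / (0.6·0.2500 + 0.1·0.7500) ≈ 0.6667
After a key feature='absent': P(strain 1) = 0.6·0.6667 / (0.6·0.6667 + 0.1·0.3333) ≈ 0.9231
After a secondary marker='not observed': P(strain 1) = 0.2·0.9231 / (0.2·0.9231 + 0.6·0.0769) ≈ 0.8000
After a key feature='absent': P(strain 1) = 0.6·0.8000 / (0.6·0.8000 + 0.1·0.2000) ≈ 0.9600
After a secondary marker='observed': P(strain 1) = 0.8·0.9600 / (0.8·0.9600 + 0.4·0.0400) ≈ 0.9796

0.980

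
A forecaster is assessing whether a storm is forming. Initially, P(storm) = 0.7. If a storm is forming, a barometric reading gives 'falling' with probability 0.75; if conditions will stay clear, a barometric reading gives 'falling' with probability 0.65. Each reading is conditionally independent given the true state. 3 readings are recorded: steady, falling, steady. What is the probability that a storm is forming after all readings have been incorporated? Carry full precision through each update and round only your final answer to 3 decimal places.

After 'steady': P(storm) = 0.25·0.7000 / (0.25·0.7000 + 0.35·0.3000) ≈ 0.6250
After 'falling': P(storm) = 0.75·0.6250 / (0.75·0.6250 + 0.65·0.3750) ≈ 0.6579
After 'steady': P(storm) = 0.25·0.6579 / (0.25·0.6579 + 0.35·0.3421) ≈ 0.5787

0.579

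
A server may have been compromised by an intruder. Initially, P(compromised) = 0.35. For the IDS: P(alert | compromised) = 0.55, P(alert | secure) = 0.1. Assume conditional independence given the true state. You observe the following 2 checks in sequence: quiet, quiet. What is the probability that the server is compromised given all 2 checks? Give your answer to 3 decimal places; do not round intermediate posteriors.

Apply Bayes' rule sequentially, carrying P(compromised) forward.
After 'quiet': P(compromised) = 0.45·0.3500 / (0.45·0.3500 + 0.9·0.6500) ≈ 0.2121
After 'quiet': P(compromised) = 0.45·0.2121 / (0.45·0.2121 + 0.9·0.7879) ≈ 0.1186

0.119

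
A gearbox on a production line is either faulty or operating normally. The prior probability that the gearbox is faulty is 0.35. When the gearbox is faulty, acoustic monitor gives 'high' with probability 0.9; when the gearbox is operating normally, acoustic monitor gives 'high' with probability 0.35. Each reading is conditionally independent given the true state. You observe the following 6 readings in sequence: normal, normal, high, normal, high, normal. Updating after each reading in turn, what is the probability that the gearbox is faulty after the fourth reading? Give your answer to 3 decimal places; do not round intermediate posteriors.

0.005

Apply Bayes' rule sequentially, carrying P(faulty) forward.
After 'normal': P(faulty) = 0.1·0.3500 / (0.1·0.3500 + 0.65·0.6500) ≈ 0.0765
After 'normal': P(faulty) = 0.1·0.0765 / (0.1·0.0765 + 0.65·0.9235) ≈ 0.0126
After 'high': P(faulty) = 0.9·0.0126 / (0.9·0.0126 + 0.35·0.9874) ≈ 0.0317
After 'normal': P(faulty) = 0.1·0.0317 / (0.1·0.0317 + 0.65·0.9683) ≈ 0.0050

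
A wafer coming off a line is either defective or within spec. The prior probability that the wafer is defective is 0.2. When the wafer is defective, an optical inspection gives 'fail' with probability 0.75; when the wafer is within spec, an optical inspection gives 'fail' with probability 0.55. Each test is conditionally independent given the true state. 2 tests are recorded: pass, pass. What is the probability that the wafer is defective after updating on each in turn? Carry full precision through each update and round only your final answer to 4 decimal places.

After 'pass': P(defective) = 0.25·0.2000 / (0.25·0.2000 + 0.45·0.8000) ≈ 0.1220
After 'pass': P(defective) = 0.25·0.1220 / (0.25·0.1220 + 0.45·0.8780) ≈ 0.0716

0.0716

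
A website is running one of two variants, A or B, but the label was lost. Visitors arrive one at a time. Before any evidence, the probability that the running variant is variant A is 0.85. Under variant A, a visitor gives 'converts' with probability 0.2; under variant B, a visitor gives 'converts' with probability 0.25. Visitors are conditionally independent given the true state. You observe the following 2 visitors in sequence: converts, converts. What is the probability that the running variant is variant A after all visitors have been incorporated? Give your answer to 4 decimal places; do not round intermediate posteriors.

Apply Bayes' rule sequentially, carrying P(A) forward.
After 'converts': P(A) = 0.2·0.8500 / (0.2·0.8500 + 0.25·0.1500) ≈ 0.8193
After 'converts': P(A) = 0.2·0.8193 / (0.2·0.8193 + 0.25·0.1807) ≈ 0.7839

0.7839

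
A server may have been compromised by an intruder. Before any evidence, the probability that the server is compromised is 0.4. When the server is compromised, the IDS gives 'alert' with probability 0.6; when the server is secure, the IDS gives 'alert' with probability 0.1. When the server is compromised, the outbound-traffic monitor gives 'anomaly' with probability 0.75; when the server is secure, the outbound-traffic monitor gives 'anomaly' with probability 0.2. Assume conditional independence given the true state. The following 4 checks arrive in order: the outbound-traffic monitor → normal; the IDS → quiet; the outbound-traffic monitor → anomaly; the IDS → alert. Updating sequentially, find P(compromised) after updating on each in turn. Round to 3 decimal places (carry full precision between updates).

Apply Bayes' rule sequentially, carrying P(compromised) forward.
After the outbound-traffic monitor='normal': P(compromised) = 0.25·0.4000 / (0.25·0.4000 + 0.8·0.6000) ≈ 0.1724
After the IDS='quiet': P(compromised) = 0.4·0.1724 / (0.4·0.1724 + 0.9·0.8276) ≈ 0.0847
After the outbound-traffic monitor='anomaly': P(compromised) = 0.75·0.0847 / (0.75·0.0847 + 0.2·0.9153) ≈ 0.2577
After the IDS='alert': P(compromised) = 0.6·0.2577 / (0.6·0.2577 + 0.1·0.7423) ≈ 0.6757

0.676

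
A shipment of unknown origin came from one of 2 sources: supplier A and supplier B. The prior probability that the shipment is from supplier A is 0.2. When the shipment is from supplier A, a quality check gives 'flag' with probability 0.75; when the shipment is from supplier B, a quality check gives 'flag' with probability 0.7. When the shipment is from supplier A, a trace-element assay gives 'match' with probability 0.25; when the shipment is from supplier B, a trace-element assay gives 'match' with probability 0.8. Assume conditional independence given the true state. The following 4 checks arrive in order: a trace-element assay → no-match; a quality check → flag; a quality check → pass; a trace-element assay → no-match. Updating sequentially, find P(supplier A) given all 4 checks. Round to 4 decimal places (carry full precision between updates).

0.7584

Apply Bayes' rule sequentially, carrying P(supplier A) forward.
After a trace-element assay='no-match': P(supplier A) = 0.75·0.2000 / (0.75·0.2000 + 0.2·0.8000) ≈ 0.4839
After a quality check='flag': P(supplier A) = 0.75·0.4839 / (0.75·0.4839 + 0.7·0.5161) ≈ 0.5011
After a quality check='pass': P(supplier A) = 0.25·0.5011 / (0.25·0.5011 + 0.3·0.4989) ≈ 0.4557
After a trace-element assay='no-match': P(supplier A) = 0.75·0.4557 / (0.75·0.4557 + 0.2·0.5443) ≈ 0.7584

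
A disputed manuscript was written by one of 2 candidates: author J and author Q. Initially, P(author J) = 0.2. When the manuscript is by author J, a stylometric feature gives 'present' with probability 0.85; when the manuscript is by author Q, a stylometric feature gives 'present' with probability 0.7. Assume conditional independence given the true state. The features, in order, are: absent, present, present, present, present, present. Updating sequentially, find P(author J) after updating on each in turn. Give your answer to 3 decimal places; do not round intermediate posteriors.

After 'absent': P(author J) = 0.15·0.2000 / (0.15·0.2000 + 0.3·0.8000) ≈ 0.1111
After 'present': P(author J) = 0.85·0.1111 / (0.85·0.1111 + 0.7·0.8889) ≈ 0.1318
After 'present': P(author J) = 0.85·0.1318 / (0.85·0.1318 + 0.7·0.8682) ≈ 0.1556
After 'present': P(author J) = 0.85·0.1556 / (0.85·0.1556 + 0.7·0.8444) ≈ 0.1829
After 'present': P(author J) = 0.85·0.1829 / (0.85·0.1829 + 0.7·0.8171) ≈ 0.2137
After 'present': P(author J) = 0.85·0.2137 / (0.85·0.2137 + 0.7·0.7863) ≈ 0.2481

0.248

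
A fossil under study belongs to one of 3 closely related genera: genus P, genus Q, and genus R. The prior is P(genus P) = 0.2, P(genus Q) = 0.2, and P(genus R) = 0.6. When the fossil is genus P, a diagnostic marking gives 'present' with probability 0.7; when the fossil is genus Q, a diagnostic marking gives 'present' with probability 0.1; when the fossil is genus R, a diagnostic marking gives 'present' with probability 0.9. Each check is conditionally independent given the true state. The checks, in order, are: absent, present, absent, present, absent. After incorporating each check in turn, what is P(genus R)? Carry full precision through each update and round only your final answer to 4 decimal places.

Apply Bayes' rule sequentially, carrying P(genus R) forward.
After 'absent': normaliser = 0.3·0.2000 + 0.9·0.2000 + 0.1·0.6000; P(genus P) ≈ 0.2000, P(genus Q) ≈ 0.6000, P(genus R) ≈ 0.2000
After 'present': normaliser = 0.7·0.2000 + 0.1·0.6000 + 0.9·0.2000; P(genus P) ≈ 0.3684, P(genus Q) ≈ 0.1579, P(genus R) ≈ 0.4737
After 'absent': normaliser = 0.3·0.3684 + 0.9·0.1579 + 0.1·0.4737; P(genus P) ≈ 0.3684, P(genus Q) ≈ 0.4737, P(genus R) ≈ 0.1579
After 'present': normaliser = 0.7·0.3684 + 0.1·0.4737 + 0.9·0.1579; P(genus P) ≈ 0.5765, P(genus Q) ≈ 0.1059, P(genus R) ≈ 0.3176
After 'absent': normaliser = 0.3·0.5765 + 0.9·0.1059 + 0.1·0.3176; P(genus P) ≈ 0.5765, P(genus Q) ≈ 0.3176, P(genus R) ≈ 0.1059

0.1059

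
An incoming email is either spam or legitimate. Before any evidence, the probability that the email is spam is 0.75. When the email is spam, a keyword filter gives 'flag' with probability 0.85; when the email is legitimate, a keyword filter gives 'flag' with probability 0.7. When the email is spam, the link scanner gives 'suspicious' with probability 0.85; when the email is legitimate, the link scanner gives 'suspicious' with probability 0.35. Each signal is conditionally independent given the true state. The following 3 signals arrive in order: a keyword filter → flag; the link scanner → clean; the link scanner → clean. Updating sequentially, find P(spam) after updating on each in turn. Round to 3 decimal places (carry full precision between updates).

0.162

Apply Bayes' rule sequentially, carrying P(spam) forward.
After a keyword filter='flag': P(spam) = 0.85·0.7500 / (0.85·0.7500 + 0.7·0.2500) ≈ 0.7846
After the link scanner='clean': P(spam) = 0.15·0.7846 / (0.15·0.7846 + 0.65·0.2154) ≈ 0.4567
After the link scanner='clean': P(spam) = 0.15·0.4567 / (0.15·0.4567 + 0.65·0.5433) ≈ 0.1625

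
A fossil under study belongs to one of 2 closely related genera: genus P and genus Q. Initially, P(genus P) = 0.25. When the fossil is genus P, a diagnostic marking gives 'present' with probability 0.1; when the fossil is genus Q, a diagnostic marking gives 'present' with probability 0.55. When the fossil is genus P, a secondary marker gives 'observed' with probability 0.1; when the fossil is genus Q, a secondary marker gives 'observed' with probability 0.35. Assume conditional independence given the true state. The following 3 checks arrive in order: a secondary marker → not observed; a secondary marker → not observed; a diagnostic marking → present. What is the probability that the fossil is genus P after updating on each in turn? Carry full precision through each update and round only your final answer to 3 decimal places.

Apply Bayes' rule sequentially, carrying P(genus P) forward.
After a secondary marker='not observed': P(genus P) = 0.9·0.2500 / (0.9·0.2500 + 0.65·0.7500) ≈ 0.3158
After a secondary marker='not observed': P(genus P) = 0.9·0.3158 / (0.9·0.3158 + 0.65·0.6842) ≈ 0.3899
After a diagnostic marking='present': P(genus P) = 0.1·0.3899 / (0.1·0.3899 + 0.55·0.6101) ≈ 0.1041

0.104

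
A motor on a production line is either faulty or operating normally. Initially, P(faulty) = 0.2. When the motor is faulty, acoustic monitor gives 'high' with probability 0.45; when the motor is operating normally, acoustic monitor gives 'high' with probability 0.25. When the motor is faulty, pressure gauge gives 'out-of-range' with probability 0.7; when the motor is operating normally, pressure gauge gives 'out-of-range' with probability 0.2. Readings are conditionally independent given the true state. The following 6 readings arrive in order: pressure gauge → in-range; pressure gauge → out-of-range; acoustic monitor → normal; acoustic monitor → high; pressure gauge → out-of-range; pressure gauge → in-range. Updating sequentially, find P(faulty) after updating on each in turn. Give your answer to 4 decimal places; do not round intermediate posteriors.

After pressure gauge='in-range': P(faulty) = 0.3·0.2000 / (0.3·0.2000 + 0.8·0.8000) ≈ 0.0857
After pressure gauge='out-of-range': P(faulty) = 0.7·0.0857 / (0.7·0.0857 + 0.2·0.9143) ≈ 0.2471
After acoustic monitor='normal': P(faulty) = 0.55·0.2471 / (0.55·0.2471 + 0.75·0.7529) ≈ 0.1940
After acoustic monitor='high': P(faulty) = 0.45·0.1940 / (0.45·0.1940 + 0.25·0.8060) ≈ 0.3022
After pressure gauge='out-of-range': P(faulty) = 0.7·0.3022 / (0.7·0.3022 + 0.2·0.6978) ≈ 0.6025
After pressure gauge='in-range': P(faulty) = 0.3·0.6025 / (0.3·0.6025 + 0.8·0.3975) ≈ 0.3624

0.3624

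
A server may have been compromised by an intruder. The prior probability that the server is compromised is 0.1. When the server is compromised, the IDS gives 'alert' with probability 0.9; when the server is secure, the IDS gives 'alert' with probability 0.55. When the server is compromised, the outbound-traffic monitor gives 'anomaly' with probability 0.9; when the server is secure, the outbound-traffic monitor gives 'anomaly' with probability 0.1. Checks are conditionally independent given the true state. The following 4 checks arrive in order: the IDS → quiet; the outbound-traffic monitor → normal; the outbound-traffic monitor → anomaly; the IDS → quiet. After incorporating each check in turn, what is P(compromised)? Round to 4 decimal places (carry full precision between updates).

After the IDS='quiet': P(compromised) = 0.1·0.1000 / (0.1·0.1000 + 0.45·0.9000) ≈ 0.0241
After the outbound-traffic monitor='normal': P(compromised) = 0.1·0.0241 / (0.1·0.0241 + 0.9·0.9759) ≈ 0.0027
After the outbound-traffic monitor='anomaly': P(compromised) = 0.9·0.0027 / (0.9·0.0027 + 0.1·0.9973) ≈ 0.0241
After the IDS='quiet': P(compromised) = 0.1·0.0241 / (0.1·0.0241 + 0.45·0.9759) ≈ 0.0055

0.0055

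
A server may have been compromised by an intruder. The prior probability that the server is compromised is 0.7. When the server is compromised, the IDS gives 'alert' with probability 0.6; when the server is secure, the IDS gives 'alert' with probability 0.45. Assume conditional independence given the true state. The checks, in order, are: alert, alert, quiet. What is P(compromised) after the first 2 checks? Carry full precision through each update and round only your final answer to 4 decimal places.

0.8058

After 'alert': P(compromised) = 0.6·0.7000 / (0.6·0.7000 + 0.45·0.3000) ≈ 0.7568
After 'alert': P(compromised) = 0.6·0.7568 / (0.6·0.7568 + 0.45·0.2432) ≈ 0.8058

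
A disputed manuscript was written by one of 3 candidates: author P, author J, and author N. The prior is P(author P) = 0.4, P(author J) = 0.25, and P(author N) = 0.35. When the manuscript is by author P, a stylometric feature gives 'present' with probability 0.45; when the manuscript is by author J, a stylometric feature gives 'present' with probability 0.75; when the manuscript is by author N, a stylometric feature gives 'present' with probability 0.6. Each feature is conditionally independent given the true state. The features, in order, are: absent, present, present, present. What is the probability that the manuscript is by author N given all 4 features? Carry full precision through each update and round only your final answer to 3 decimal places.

After 'absent': normaliser = 0.55·0.4000 + 0.25·0.2500 + 0.4·0.3500; P(author P) ≈ 0.5207, P(author J) ≈ 0.1479, P(author N) ≈ 0.3314
After 'present': normaliser = 0.45·0.5207 + 0.75·0.1479 + 0.6·0.3314; P(author P) ≈ 0.4307, P(author J) ≈ 0.2039, P(author N) ≈ 0.3654
After 'present': normaliser = 0.45·0.4307 + 0.75·0.2039 + 0.6·0.3654; P(author P) ≈ 0.3424, P(author J) ≈ 0.2702, P(author N) ≈ 0.3874
After 'present': normaliser = 0.45·0.3424 + 0.75·0.2702 + 0.6·0.3874; P(author P) ≈ 0.2615, P(author J) ≈ 0.3440, P(author N) ≈ 0.3945

0.394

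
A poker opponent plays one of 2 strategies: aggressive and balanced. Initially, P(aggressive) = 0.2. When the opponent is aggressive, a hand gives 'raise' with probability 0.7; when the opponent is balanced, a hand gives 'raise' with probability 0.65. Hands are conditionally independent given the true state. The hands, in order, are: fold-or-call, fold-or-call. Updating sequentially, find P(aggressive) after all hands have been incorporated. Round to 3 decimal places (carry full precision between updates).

After 'fold-or-call': P(aggressive) = 0.3·0.2000 / (0.3·0.2000 + 0.35·0.8000) ≈ 0.1765
After 'fold-or-call': P(aggressive) = 0.3·0.1765 / (0.3·0.1765 + 0.35·0.8235) ≈ 0.1552

0.155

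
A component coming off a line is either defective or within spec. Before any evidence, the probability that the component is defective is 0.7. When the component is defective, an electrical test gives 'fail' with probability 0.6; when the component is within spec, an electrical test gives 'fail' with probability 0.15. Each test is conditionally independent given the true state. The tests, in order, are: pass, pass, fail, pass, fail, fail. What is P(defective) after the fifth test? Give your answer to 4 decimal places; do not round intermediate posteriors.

Each posterior becomes the prior for the next update.
After 'pass': P(defective) = 0.4·0.7000 / (0.4·0.7000 + 0.85·0.3000) ≈ 0.5234
After 'pass': P(defective) = 0.4·0.5234 / (0.4·0.5234 + 0.85·0.4766) ≈ 0.3407
After 'fail': P(defective) = 0.6·0.3407 / (0.6·0.3407 + 0.15·0.6593) ≈ 0.6739
After 'pass': P(defective) = 0.4·0.6739 / (0.4·0.6739 + 0.85·0.3261) ≈ 0.4931
After 'fail': P(defective) = 0.6·0.4931 / (0.6·0.4931 + 0.15·0.5069) ≈ 0.7955

0.7955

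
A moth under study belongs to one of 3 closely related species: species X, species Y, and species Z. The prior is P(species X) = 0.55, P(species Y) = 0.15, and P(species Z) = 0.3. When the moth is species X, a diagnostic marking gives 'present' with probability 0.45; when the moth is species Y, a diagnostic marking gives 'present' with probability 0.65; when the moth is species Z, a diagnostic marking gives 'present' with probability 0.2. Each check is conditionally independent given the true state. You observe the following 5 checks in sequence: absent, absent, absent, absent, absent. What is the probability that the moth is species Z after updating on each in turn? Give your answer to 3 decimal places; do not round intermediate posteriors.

After 'absent': normaliser = 0.55·0.5500 + 0.35·0.1500 + 0.8·0.3000; P(species X) ≈ 0.5084, P(species Y) ≈ 0.0882, P(species Z) ≈ 0.4034
After 'absent': normaliser = 0.55·0.5084 + 0.35·0.0882 + 0.8·0.4034; P(species X) ≈ 0.4416, P(species Y) ≈ 0.0488, P(species Z) ≈ 0.5096
After 'absent': normaliser = 0.55·0.4416 + 0.35·0.0488 + 0.8·0.5096; P(species X) ≈ 0.3638, P(species Y) ≈ 0.0256, P(species Z) ≈ 0.6106
After 'absent': normaliser = 0.55·0.3638 + 0.35·0.0256 + 0.8·0.6106; P(species X) ≈ 0.2868, P(species Y) ≈ 0.0128, P(species Z) ≈ 0.7003
After 'absent': normaliser = 0.55·0.2868 + 0.35·0.0128 + 0.8·0.7003; P(species X) ≈ 0.2183, P(species Y) ≈ 0.0062, P(species Z) ≈ 0.7754

0.775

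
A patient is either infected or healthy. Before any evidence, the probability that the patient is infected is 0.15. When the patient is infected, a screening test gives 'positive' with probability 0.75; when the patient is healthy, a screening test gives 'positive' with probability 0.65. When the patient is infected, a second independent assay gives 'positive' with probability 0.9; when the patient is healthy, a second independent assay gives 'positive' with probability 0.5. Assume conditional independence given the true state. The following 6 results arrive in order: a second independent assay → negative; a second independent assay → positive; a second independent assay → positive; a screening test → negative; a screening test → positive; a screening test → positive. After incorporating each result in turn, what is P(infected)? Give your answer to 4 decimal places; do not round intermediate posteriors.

Each posterior becomes the prior for the next update.
After a second independent assay='negative': P(infected) = 0.1·0.1500 / (0.1·0.1500 + 0.5·0.8500) ≈ 0.0341
After a second independent assay='positive': P(infected) = 0.9·0.0341 / (0.9·0.0341 + 0.5·0.9659) ≈ 0.0597
After a second independent assay='positive': P(infected) = 0.9·0.0597 / (0.9·0.0597 + 0.5·0.9403) ≈ 0.1026
After a screening test='negative': P(infected) = 0.25·0.1026 / (0.25·0.1026 + 0.35·0.8974) ≈ 0.0755
After a screening test='positive': P(infected) = 0.75·0.0755 / (0.75·0.0755 + 0.65·0.9245) ≈ 0.0861
After a screening test='positive': P(infected) = 0.75·0.0861 / (0.75·0.0861 + 0.65·0.9139) ≈ 0.0981

0.0981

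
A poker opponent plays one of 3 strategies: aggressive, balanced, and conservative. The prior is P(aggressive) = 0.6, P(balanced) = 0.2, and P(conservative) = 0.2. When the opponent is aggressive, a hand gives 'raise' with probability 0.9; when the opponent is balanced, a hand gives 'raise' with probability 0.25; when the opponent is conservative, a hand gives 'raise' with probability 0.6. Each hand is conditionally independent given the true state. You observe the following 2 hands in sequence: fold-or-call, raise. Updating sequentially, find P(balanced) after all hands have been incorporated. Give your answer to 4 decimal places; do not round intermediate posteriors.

0.2688

After 'fold-or-call': normaliser = 0.1·0.6000 + 0.75·0.2000 + 0.4·0.2000; P(aggressive) ≈ 0.2069, P(balanced) ≈ 0.5172, P(conservative) ≈ 0.2759
After 'raise': normaliser = 0.9·0.2069 + 0.25·0.5172 + 0.6·0.2759; P(aggressive) ≈ 0.3871, P(balanced) ≈ 0.2688, P(conservative) ≈ 0.3441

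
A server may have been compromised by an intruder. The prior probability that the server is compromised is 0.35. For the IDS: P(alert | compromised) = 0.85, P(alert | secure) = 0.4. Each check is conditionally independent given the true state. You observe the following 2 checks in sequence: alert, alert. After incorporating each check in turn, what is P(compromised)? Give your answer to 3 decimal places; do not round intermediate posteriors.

Apply Bayes' rule sequentially, carrying P(compromised) forward.
After 'alert': P(compromised) = 0.85·0.3500 / (0.85·0.3500 + 0.4·0.6500) ≈ 0.5336
After 'alert': P(compromised) = 0.85·0.5336 / (0.85·0.5336 + 0.4·0.4664) ≈ 0.7086

0.709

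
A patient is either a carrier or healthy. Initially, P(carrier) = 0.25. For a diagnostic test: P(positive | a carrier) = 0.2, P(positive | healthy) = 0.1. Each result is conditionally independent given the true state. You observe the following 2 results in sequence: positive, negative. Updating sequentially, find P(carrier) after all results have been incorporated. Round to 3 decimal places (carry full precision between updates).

After 'positive': P(carrier) = 0.2·0.2500 / (0.2·0.2500 + 0.1·0.7500) ≈ 0.4000
After 'negative': P(carrier) = 0.8·0.4000 / (0.8·0.4000 + 0.9·0.6000) ≈ 0.3721

0.372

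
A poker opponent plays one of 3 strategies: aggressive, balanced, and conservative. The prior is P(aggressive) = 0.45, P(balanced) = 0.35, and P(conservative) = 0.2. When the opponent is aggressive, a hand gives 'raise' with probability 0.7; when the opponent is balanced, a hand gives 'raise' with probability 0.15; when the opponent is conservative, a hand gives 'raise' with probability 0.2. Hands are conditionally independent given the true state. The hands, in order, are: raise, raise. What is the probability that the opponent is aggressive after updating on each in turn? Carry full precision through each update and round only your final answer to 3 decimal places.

After 'raise': normaliser = 0.7·0.4500 + 0.15·0.3500 + 0.2·0.2000; P(aggressive) ≈ 0.7730, P(balanced) ≈ 0.1288, P(conservative) ≈ 0.0982
After 'raise': normaliser = 0.7·0.7730 + 0.15·0.1288 + 0.2·0.0982; P(aggressive) ≈ 0.9328, P(balanced) ≈ 0.0333, P(conservative) ≈ 0.0338

0.933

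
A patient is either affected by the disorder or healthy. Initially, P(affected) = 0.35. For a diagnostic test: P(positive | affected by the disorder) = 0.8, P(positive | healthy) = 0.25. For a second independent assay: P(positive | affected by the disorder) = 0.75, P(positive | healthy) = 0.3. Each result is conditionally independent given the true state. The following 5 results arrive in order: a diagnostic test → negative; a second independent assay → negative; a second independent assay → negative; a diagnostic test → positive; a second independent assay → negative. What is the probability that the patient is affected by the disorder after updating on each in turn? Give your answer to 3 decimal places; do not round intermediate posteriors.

0.021

After a diagnostic test='negative': P(affected) = 0.2·0.3500 / (0.2·0.3500 + 0.75·0.6500) ≈ 0.1256
After a second independent assay='negative': P(affected) = 0.25·0.1256 / (0.25·0.1256 + 0.7·0.8744) ≈ 0.0488
After a second independent assay='negative': P(affected) = 0.25·0.0488 / (0.25·0.0488 + 0.7·0.9512) ≈ 0.0180
After a diagnostic test='positive': P(affected) = 0.8·0.0180 / (0.8·0.0180 + 0.25·0.9820) ≈ 0.0554
After a second independent assay='negative': P(affected) = 0.25·0.0554 / (0.25·0.0554 + 0.7·0.9446) ≈ 0.0205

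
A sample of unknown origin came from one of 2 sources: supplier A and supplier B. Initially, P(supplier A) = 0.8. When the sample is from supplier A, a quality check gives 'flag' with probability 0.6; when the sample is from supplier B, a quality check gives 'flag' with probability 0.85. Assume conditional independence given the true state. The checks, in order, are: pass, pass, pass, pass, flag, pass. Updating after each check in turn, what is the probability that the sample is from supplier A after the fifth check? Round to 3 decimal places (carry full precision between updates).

0.993

After 'pass': P(supplier A) = 0.4·0.8000 / (0.4·0.8000 + 0.15·0.2000) ≈ 0.9143
After 'pass': P(supplier A) = 0.4·0.9143 / (0.4·0.9143 + 0.15·0.0857) ≈ 0.9660
After 'pass': P(supplier A) = 0.4·0.9660 / (0.4·0.9660 + 0.15·0.0340) ≈ 0.9870
After 'pass': P(supplier A) = 0.4·0.9870 / (0.4·0.9870 + 0.15·0.0130) ≈ 0.9951
After 'flag': P(supplier A) = 0.6·0.9951 / (0.6·0.9951 + 0.85·0.0049) ≈ 0.9930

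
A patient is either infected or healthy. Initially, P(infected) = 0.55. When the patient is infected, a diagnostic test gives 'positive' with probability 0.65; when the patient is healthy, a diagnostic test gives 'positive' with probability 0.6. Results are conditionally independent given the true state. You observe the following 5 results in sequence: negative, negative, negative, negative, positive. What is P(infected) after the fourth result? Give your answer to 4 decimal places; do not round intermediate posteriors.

0.4174

After 'negative': P(infected) = 0.35·0.5500 / (0.35·0.5500 + 0.4·0.4500) ≈ 0.5168
After 'negative': P(infected) = 0.35·0.5168 / (0.35·0.5168 + 0.4·0.4832) ≈ 0.4834
After 'negative': P(infected) = 0.35·0.4834 / (0.35·0.4834 + 0.4·0.5166) ≈ 0.4502
After 'negative': P(infected) = 0.35·0.4502 / (0.35·0.4502 + 0.4·0.5498) ≈ 0.4174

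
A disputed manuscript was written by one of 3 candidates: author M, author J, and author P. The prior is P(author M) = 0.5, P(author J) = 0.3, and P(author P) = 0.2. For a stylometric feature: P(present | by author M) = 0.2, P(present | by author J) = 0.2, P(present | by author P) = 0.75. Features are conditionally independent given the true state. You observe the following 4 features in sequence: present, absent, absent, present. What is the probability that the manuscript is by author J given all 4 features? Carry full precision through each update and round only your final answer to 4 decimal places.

0.2792

After 'present': normaliser = 0.2·0.5000 + 0.2·0.3000 + 0.75·0.2000; P(author M) ≈ 0.3226, P(author J) ≈ 0.1935, P(author P) ≈ 0.4839
After 'absent': normaliser = 0.8·0.3226 + 0.8·0.1935 + 0.25·0.4839; P(author M) ≈ 0.4834, P(author J) ≈ 0.2900, P(author P) ≈ 0.2266
After 'absent': normaliser = 0.8·0.4834 + 0.8·0.2900 + 0.25·0.2266; P(author M) ≈ 0.5726, P(author J) ≈ 0.3435, P(author P) ≈ 0.0839
After 'present': normaliser = 0.2·0.5726 + 0.2·0.3435 + 0.75·0.0839; P(author M) ≈ 0.4653, P(author J) ≈ 0.2792, P(author P) ≈ 0.2556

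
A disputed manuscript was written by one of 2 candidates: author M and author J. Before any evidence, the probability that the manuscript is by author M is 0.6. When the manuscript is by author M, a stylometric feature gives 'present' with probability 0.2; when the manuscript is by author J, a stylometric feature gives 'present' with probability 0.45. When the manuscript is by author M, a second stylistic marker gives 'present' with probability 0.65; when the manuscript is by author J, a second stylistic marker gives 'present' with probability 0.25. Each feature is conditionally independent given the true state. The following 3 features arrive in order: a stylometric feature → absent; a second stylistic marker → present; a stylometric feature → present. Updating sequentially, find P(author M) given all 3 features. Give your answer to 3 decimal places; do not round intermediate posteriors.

After a stylometric feature='absent': P(author M) = 0.8·0.6000 / (0.8·0.6000 + 0.55·0.4000) ≈ 0.6857
After a second stylistic marker='present': P(author M) = 0.65·0.6857 / (0.65·0.6857 + 0.25·0.3143) ≈ 0.8501
After a stylometric feature='present': P(author M) = 0.2·0.8501 / (0.2·0.8501 + 0.45·0.1499) ≈ 0.7160

0.716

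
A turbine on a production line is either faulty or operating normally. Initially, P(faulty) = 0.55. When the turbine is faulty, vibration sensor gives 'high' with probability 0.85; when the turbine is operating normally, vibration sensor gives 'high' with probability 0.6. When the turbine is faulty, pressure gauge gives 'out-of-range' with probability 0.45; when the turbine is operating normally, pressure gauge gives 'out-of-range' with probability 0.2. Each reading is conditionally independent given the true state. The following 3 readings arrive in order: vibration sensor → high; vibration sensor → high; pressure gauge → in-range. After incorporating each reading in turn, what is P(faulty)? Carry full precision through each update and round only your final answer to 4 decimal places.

0.6278

After vibration sensor='high': P(faulty) = 0.85·0.5500 / (0.85·0.5500 + 0.6·0.4500) ≈ 0.6339
After vibration sensor='high': P(faulty) = 0.85·0.6339 / (0.85·0.6339 + 0.6·0.3661) ≈ 0.7104
After pressure gauge='in-range': P(faulty) = 0.55·0.7104 / (0.55·0.7104 + 0.8·0.2896) ≈ 0.6278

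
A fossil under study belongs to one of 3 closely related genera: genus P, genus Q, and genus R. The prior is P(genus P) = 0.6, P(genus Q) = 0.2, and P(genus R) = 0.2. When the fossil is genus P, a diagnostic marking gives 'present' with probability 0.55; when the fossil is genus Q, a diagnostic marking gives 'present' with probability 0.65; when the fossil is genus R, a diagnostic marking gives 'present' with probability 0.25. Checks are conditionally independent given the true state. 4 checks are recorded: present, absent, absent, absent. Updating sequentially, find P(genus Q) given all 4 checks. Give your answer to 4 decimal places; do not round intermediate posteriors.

0.0982

After 'present': normaliser = 0.55·0.6000 + 0.65·0.2000 + 0.25·0.2000; P(genus P) ≈ 0.6471, P(genus Q) ≈ 0.2549, P(genus R) ≈ 0.0980
After 'absent': normaliser = 0.45·0.6471 + 0.35·0.2549 + 0.75·0.0980; P(genus P) ≈ 0.6415, P(genus Q) ≈ 0.1965, P(genus R) ≈ 0.1620
After 'absent': normaliser = 0.45·0.6415 + 0.35·0.1965 + 0.75·0.1620; P(genus P) ≈ 0.6027, P(genus Q) ≈ 0.1436, P(genus R) ≈ 0.2537
After 'absent': normaliser = 0.45·0.6027 + 0.35·0.1436 + 0.75·0.2537; P(genus P) ≈ 0.5300, P(genus Q) ≈ 0.0982, P(genus R) ≈ 0.3718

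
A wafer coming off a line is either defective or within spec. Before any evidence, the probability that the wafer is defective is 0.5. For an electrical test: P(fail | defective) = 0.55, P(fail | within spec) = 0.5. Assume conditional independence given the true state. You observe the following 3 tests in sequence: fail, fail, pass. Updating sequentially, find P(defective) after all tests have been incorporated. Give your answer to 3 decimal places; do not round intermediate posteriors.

0.521

After 'fail': P(defective) = 0.55·0.5000 / (0.55·0.5000 + 0.5·0.5000) ≈ 0.5238
After 'fail': P(defective) = 0.55·0.5238 / (0.55·0.5238 + 0.5·0.4762) ≈ 0.5475
After 'pass': P(defective) = 0.45·0.5475 / (0.45·0.5475 + 0.5·0.4525) ≈ 0.5213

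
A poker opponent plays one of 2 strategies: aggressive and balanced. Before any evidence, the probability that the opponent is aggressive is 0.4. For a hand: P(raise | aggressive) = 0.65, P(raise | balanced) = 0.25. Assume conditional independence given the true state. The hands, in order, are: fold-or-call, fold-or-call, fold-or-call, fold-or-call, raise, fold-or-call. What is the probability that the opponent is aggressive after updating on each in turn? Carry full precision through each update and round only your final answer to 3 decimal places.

After 'fold-or-call': P(aggressive) = 0.35·0.4000 / (0.35·0.4000 + 0.75·0.6000) ≈ 0.2373
After 'fold-or-call': P(aggressive) = 0.35·0.2373 / (0.35·0.2373 + 0.75·0.7627) ≈ 0.1268
After 'fold-or-call': P(aggressive) = 0.35·0.1268 / (0.35·0.1268 + 0.75·0.8732) ≈ 0.0635
After 'fold-or-call': P(aggressive) = 0.35·0.0635 / (0.35·0.0635 + 0.75·0.9365) ≈ 0.0306
After 'raise': P(aggressive) = 0.65·0.0306 / (0.65·0.0306 + 0.25·0.9694) ≈ 0.0760
After 'fold-or-call': P(aggressive) = 0.35·0.0760 / (0.35·0.0760 + 0.75·0.9240) ≈ 0.0369

0.037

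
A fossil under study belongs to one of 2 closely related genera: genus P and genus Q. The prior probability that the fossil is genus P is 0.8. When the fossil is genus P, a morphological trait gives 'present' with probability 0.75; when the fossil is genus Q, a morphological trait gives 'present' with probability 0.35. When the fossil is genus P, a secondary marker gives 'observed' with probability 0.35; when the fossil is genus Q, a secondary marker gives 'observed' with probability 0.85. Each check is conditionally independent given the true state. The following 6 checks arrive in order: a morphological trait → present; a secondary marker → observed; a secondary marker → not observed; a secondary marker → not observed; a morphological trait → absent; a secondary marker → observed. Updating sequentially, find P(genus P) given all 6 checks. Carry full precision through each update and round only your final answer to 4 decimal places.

0.9130

Each posterior becomes the prior for the next update.
After a morphological trait='present': P(genus P) = 0.75·0.8000 / (0.75·0.8000 + 0.35·0.2000) ≈ 0.8955
After a secondary marker='observed': P(genus P) = 0.35·0.8955 / (0.35·0.8955 + 0.85·0.1045) ≈ 0.7792
After a secondary marker='not observed': P(genus P) = 0.65·0.7792 / (0.65·0.7792 + 0.15·0.2208) ≈ 0.9386
After a secondary marker='not observed': P(genus P) = 0.65·0.9386 / (0.65·0.9386 + 0.15·0.0614) ≈ 0.9851
After a morphological trait='absent': P(genus P) = 0.25·0.9851 / (0.25·0.9851 + 0.65·0.0149) ≈ 0.9623
After a secondary marker='observed': P(genus P) = 0.35·0.9623 / (0.35·0.9623 + 0.85·0.0377) ≈ 0.9130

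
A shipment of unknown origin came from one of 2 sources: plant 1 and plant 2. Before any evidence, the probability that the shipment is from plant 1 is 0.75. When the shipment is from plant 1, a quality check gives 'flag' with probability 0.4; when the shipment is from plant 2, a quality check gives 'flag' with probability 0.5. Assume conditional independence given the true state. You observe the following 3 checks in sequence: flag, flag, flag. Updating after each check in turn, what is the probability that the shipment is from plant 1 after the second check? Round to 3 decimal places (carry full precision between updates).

0.658

After 'flag': P(plant 1) = 0.4·0.7500 / (0.4·0.7500 + 0.5·0.2500) ≈ 0.7059
After 'flag': P(plant 1) = 0.4·0.7059 / (0.4·0.7059 + 0.5·0.2941) ≈ 0.6575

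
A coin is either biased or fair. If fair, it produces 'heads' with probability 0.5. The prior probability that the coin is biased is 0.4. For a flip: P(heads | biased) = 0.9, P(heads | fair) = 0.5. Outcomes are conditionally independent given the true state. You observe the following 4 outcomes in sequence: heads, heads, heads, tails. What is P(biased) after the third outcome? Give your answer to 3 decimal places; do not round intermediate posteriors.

After 'heads': P(biased) = 0.9·0.4000 / (0.9·0.4000 + 0.5·0.6000) ≈ 0.5455
After 'heads': P(biased) = 0.9·0.5455 / (0.9·0.5455 + 0.5·0.4545) ≈ 0.6835
After 'heads': P(biased) = 0.9·0.6835 / (0.9·0.6835 + 0.5·0.3165) ≈ 0.7954

0.795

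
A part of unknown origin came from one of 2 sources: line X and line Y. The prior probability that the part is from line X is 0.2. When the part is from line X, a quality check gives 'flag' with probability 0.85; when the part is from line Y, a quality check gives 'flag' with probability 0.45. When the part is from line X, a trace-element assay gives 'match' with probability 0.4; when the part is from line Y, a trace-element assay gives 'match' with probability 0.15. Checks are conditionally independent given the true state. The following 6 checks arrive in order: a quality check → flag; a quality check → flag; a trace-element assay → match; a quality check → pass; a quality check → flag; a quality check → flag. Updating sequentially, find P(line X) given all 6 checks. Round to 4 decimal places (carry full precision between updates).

0.6983

After a quality check='flag': P(line X) = 0.85·0.2000 / (0.85·0.2000 + 0.45·0.8000) ≈ 0.3208
After a quality check='flag': P(line X) = 0.85·0.3208 / (0.85·0.3208 + 0.45·0.6792) ≈ 0.4715
After a trace-element assay='match': P(line X) = 0.4·0.4715 / (0.4·0.4715 + 0.15·0.5285) ≈ 0.7040
After a quality check='pass': P(line X) = 0.15·0.7040 / (0.15·0.7040 + 0.55·0.2960) ≈ 0.3935
After a quality check='flag': P(line X) = 0.85·0.3935 / (0.85·0.3935 + 0.45·0.6065) ≈ 0.5506
After a quality check='flag': P(line X) = 0.85·0.5506 / (0.85·0.5506 + 0.45·0.4494) ≈ 0.6983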